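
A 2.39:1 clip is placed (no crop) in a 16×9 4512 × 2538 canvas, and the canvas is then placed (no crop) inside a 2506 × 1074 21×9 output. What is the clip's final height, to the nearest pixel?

799 px

2.39:1 in 4512×2538: fills the width, so the clip is 4512.00 × 1887.87.
The 16×9 canvas is height-limited in 2506×1074, giving 1909.33 × 1074.00; scale factor 0.4232.
So the clip's height is 1887.87 × 0.4232 ≈ 798.88.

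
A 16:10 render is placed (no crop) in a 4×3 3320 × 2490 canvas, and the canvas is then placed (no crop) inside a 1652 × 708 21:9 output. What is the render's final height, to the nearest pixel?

590 px

First fit — 16:10 into 3320×2490 spans the width: 3320.00 × 2075.00.
The 4×3 canvas is height-limited in 1652×708, giving 944.00 × 708.00; scale factor 0.2843.
The render scales with it: height 2075.00 × 0.2843 ≈ 590.00.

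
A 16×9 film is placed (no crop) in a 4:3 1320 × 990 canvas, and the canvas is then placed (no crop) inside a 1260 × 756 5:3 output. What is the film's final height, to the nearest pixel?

567 px

First fit — 16×9 into 1320×990 spans the width: 1320.00 × 742.50.
4:3 in 1260×756: fills the height, so the intermediate becomes 1008.00 × 756.00 — a scale of ×0.7636.
Applying the same ×0.7636: 742.50 → 567.00.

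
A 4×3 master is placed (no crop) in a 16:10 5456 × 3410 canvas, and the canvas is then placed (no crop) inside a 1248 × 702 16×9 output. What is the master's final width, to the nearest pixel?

4×3 in 5456×3410: fills the height, so the master is 4546.67 × 3410.00.
Second fit — the 16:10 canvas into 1248×702 spans the height: 1123.20 × 702.00 (×0.2059 from 5456×3410).
So the master's width is 4546.67 × 0.2059 ≈ 936.00.

936 px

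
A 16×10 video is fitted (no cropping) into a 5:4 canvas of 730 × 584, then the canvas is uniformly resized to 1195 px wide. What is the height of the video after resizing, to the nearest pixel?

747 px

In the 730×584 frame the video fills the width: height = 730 × 10/16 ≈ 456.25 px.
Scaling 730 → 1195 is ×1.6370, so the height becomes 456.25 × 1.6370 ≈ 746.88 px.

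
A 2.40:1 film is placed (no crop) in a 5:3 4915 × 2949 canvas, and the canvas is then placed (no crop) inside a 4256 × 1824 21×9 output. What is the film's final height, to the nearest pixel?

1267 px

2.40:1 in 4915×2949: fills the width, so the film is 4915.00 × 2047.92.
Second fit — the 5:3 canvas into 4256×1824 spans the height: 3040.00 × 1824.00 (×0.6185 from 4915×2949).
The film scales with it: height 2047.92 × 0.6185 ≈ 1266.67.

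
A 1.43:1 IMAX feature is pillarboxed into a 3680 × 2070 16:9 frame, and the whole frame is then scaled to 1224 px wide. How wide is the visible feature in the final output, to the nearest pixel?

In the 3680×2070 frame the feature fills the height: width = 2070 × 1.430 ≈ 2960.10 px.
Resizing to 1224 px wide multiplies everything by 0.3326: 2960.10 → 984.55 px.

985 px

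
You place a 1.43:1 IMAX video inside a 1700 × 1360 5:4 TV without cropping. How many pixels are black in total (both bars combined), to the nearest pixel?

291021 pixels

Since 1.430 > 1.250, the video is width-limited.
Content height = 1700 / 1.430 ≈ 1188.8112 px.
1360 − 1188.8112 = 171.1888 px of bars.
Across the 1700-px span: 171.1888 × 1700 ≈ 291021 px.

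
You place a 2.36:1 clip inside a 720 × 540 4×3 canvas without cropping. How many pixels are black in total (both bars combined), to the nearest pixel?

169139 pixels

Since 2.360 > 1.333, the clip is width-limited.
The clip is 720 / 2.360 ≈ 305.0847 px tall.
Leftover height: 540 − 305.0847 = 234.9153 px.
That's 234.9153 × 720 ≈ 169139 black pixels.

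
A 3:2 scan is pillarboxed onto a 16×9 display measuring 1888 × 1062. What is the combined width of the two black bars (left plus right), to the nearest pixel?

Since 1.500 < 1.778, the scan is height-limited.
Content width = 1062 × 3/2 ≈ 1593.00 px.
Black = 1888 − 1593.00 = 295.00 px.

295 px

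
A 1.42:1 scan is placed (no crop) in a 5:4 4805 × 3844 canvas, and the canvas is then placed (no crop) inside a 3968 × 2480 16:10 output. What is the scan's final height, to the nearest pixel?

2183 px

Inside the 4805×3844 canvas the scan is width-limited at 4805.00 × 3383.80.
The 5:4 canvas is height-limited in 3968×2480, giving 3100.00 × 2480.00; scale factor 0.6452.
The scan scales with it: height 3383.80 × 0.6452 ≈ 2183.10.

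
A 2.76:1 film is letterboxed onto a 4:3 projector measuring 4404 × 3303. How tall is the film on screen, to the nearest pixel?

1596 px

Since 2.760 > 1.333, the film is width-limited.
Content height = 4404 / 2.760 ≈ 1595.65 px.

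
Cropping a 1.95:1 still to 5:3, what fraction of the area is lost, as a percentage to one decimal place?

14.5%

The height stays; only width is cut (since 5:3 is narrower than 1.95:1).
(1.667)/(1.950) ≈ 0.855 of the area survives, leaving 14.53% discarded.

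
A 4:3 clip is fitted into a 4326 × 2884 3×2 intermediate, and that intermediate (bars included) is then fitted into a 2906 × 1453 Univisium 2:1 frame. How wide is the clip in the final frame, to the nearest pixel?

1937 px

Inside the 4326×2884 canvas the clip is height-limited at 3845.33 × 2884.00.
Second fit — the 3×2 canvas into 2906×1453 spans the height: 2179.50 × 1453.00 (×0.5038 from 4326×2884).
Applying the same ×0.5038: 3845.33 → 1937.33.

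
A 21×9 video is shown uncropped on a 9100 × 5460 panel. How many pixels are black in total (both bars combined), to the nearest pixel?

21×9 (2.333) > 5:3 (1.667), so the video fills the width.
The video is 9100 × 9/21 ≈ 3900.0000 px tall.
Black = 5460 − 3900.0000 = 1560.0000 px.
Across the 9100-px span: 1560.0000 × 9100 ≈ 14196000 px.

14196000 pixels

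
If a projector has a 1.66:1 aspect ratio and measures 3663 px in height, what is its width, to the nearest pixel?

Width = 3663 × 1.660 = 6080.58.

6081 px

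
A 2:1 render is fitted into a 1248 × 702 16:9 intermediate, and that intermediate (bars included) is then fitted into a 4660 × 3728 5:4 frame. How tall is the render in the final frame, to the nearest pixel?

First fit — 2:1 into 1248×702 spans the width: 1248.00 × 624.00.
The 16:9 canvas is width-limited in 4660×3728, giving 4660.00 × 2621.25; scale factor 3.7340.
Applying the same ×3.7340: 624.00 → 2330.00.

2330 px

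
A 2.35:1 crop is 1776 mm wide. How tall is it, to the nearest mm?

756 mm

Height = 1776 / 2.350 = 755.74.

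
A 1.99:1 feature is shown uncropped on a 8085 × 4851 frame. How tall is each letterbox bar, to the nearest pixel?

394 px

1.99:1 (1.990) > 5:3 (1.667), so the feature fills the width.
That makes the image 4062.81 px tall (8085 / 1.990).
4851 − 4062.81 = 788.19 px of bars (394.09 each).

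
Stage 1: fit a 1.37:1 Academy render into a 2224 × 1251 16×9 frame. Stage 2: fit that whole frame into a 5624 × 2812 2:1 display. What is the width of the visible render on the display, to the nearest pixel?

1.37:1 Academy in 2224×1251: fills the height, so the render is 1713.87 × 1251.00.
Second fit — the 16×9 canvas into 5624×2812 spans the height: 4999.11 × 2812.00 (×2.2478 from 2224×1251).
Applying the same ×2.2478: 1713.87 → 3852.44.

3852 px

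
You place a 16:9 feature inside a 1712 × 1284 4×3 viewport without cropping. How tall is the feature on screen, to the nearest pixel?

16:9 (1.778) > 4×3 (1.333), so the feature fills the width.
The feature is 1712 × 9/16 ≈ 963.00 px tall.

963 px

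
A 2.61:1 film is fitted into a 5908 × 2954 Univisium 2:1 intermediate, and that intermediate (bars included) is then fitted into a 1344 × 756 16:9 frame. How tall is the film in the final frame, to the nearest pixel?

Inside the 5908×2954 canvas the film is width-limited at 5908.00 × 2263.60.
Second fit — the Univisium 2:1 canvas into 1344×756 spans the width: 1344.00 × 672.00 (×0.2275 from 5908×2954).
So the film's height is 2263.60 × 0.2275 ≈ 514.94.

515 px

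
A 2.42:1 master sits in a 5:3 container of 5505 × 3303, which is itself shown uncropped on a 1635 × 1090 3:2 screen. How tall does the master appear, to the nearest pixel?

676 px

Inside the 5505×3303 canvas the master is width-limited at 5505.00 × 2274.79.
5:3 in 1635×1090: fills the width, so the intermediate becomes 1635.00 × 981.00 — a scale of ×0.2970.
Applying the same ×0.2970: 2274.79 → 675.62.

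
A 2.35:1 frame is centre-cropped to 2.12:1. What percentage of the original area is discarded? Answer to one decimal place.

9.8%

2.12:1 is narrower than 2.35:1, so the crop keeps the full height and trims the width.
(2.120)/(2.350) ≈ 0.902 of the area survives, leaving 9.79% discarded.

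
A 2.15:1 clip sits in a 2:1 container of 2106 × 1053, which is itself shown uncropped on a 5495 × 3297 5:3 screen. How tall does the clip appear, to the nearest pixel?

2556 px

Inside the 2106×1053 canvas the clip is width-limited at 2106.00 × 979.53.
Second fit — the 2:1 canvas into 5495×3297 spans the width: 5495.00 × 2747.50 (×2.6092 from 2106×1053).
So the clip's height is 979.53 × 2.6092 ≈ 2555.81.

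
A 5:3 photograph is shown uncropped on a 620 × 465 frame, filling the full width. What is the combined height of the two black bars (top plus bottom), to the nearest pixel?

93 px

Content height = 620 × 3/5 ≈ 372.00 px.
465 − 372.00 = 93.00 px of bars.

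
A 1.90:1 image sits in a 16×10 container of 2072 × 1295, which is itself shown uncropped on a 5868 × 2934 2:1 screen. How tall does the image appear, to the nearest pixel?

2471 px

First fit — 1.90:1 into 2072×1295 spans the width: 2072.00 × 1090.53.
Second fit — the 16×10 canvas into 5868×2934 spans the height: 4694.40 × 2934.00 (×2.2656 from 2072×1295).
The image scales with it: height 1090.53 × 2.2656 ≈ 2470.74.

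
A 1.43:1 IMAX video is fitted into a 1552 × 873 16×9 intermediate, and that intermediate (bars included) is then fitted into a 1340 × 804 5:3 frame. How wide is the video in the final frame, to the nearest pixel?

First fit — 1.43:1 IMAX into 1552×873 spans the height: 1248.39 × 873.00.
16×9 in 1340×804: fills the width, so the intermediate becomes 1340.00 × 753.75 — a scale of ×0.8634.
The video scales with it: width 1248.39 × 0.8634 ≈ 1077.86.

1078 px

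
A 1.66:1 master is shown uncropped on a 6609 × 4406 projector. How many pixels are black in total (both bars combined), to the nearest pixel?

Since 1.660 > 1.500, the master is width-limited.
Content height = 6609 / 1.660 ≈ 3981.3253 px.
Leftover height: 4406 − 3981.3253 = 424.6747 px.
Bar area = 424.6747 × 6609 ≈ 2806675 px.

2806675 pixels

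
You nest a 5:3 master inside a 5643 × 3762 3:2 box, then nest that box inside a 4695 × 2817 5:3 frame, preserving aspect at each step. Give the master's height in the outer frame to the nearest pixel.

2535 px

Inside the 5643×3762 canvas the master is width-limited at 5643.00 × 3385.80.
The 3:2 canvas is height-limited in 4695×2817, giving 4225.50 × 2817.00; scale factor 0.7488.
The master scales with it: height 3385.80 × 0.7488 ≈ 2535.30.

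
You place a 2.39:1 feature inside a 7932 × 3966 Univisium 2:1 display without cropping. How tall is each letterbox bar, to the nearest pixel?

324 px

Since 2.390 > 2.000, the feature is width-limited.
Content height = 7932 / 2.390 ≈ 3318.83 px.
3966 − 3318.83 = 647.17 px of bars (323.59 each).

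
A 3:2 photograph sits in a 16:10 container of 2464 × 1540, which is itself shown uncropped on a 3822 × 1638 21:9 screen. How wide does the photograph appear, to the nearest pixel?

2457 px

3:2 in 2464×1540: fills the height, so the photograph is 2310.00 × 1540.00.
The 16:10 canvas is height-limited in 3822×1638, giving 2620.80 × 1638.00; scale factor 1.0636.
So the photograph's width is 2310.00 × 1.0636 ≈ 2457.00.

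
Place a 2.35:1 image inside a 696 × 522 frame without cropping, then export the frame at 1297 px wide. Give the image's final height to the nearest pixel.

552 px

Fitted into 696×522, the image spans the width; its height is 696 / 2.350 ≈ 296.17 px.
Resizing to 1297 px wide multiplies everything by 1.8635: 296.17 → 551.91 px.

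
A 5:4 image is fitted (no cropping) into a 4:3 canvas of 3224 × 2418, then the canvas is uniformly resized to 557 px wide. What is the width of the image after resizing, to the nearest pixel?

At 3224×2418 the image is height-limited, so width = 2418 × 5/4 ≈ 3022.50 px.
Resizing to 557 px wide multiplies everything by 0.1728: 3022.50 → 522.19 px.

522 px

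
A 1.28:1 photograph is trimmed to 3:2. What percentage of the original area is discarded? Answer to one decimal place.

14.7%

The width stays; only height is cut (since 3:2 is wider than 1.28:1).
(1.280)/(1.500) ≈ 0.853 of the area survives, leaving 14.67% discarded.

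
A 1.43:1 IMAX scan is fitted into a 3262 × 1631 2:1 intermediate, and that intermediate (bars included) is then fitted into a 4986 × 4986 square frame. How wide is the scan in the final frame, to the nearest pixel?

First fit — 1.43:1 IMAX into 3262×1631 spans the height: 2332.33 × 1631.00.
Second fit — the 2:1 canvas into 4986×4986 spans the width: 4986.00 × 2493.00 (×1.5285 from 3262×1631).
Applying the same ×1.5285: 2332.33 → 3564.99.

3565 px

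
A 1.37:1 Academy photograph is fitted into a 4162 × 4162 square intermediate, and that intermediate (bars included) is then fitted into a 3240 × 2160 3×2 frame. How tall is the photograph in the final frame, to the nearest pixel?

First fit — 1.37:1 Academy into 4162×4162 spans the width: 4162.00 × 3037.96.
The square canvas is height-limited in 3240×2160, giving 2160.00 × 2160.00; scale factor 0.5190.
The photograph scales with it: height 3037.96 × 0.5190 ≈ 1576.64.

1577 px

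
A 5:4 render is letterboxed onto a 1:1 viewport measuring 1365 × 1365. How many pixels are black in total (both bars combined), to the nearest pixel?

372645 pixels

5:4 (1.250) > 1:1 (1.000), so the render fills the width.
The render is 1365 × 4/5 ≈ 1092.0000 px tall.
Black = 1365 − 1092.0000 = 273.0000 px.
That's 273.0000 × 1365 ≈ 372645 black pixels.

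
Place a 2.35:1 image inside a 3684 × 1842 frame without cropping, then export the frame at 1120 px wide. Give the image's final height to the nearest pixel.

477 px

At 3684×1842 the image is width-limited, so height = 3684 / 2.350 ≈ 1567.66 px.
Scaling 3684 → 1120 is ×0.3040, so the height becomes 1567.66 × 0.3040 ≈ 476.60 px.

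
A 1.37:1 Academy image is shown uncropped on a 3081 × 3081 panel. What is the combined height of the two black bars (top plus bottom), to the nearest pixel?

1.37:1 Academy (1.370) > square (1.000), so the image fills the width.
The image is 3081 / 1.370 ≈ 2248.91 px tall.
3081 − 2248.91 = 832.09 px of bars.

832 px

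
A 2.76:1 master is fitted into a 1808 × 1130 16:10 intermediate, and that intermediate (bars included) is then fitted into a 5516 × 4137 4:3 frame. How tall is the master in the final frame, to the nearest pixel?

1999 px

2.76:1 in 1808×1130: fills the width, so the master is 1808.00 × 655.07.
16:10 in 5516×4137: fills the width, so the intermediate becomes 5516.00 × 3447.50 — a scale of ×3.0509.
Applying the same ×3.0509: 655.07 → 1998.55.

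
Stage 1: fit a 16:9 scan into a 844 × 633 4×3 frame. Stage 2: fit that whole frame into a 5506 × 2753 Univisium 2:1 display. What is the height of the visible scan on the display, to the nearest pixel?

First fit — 16:9 into 844×633 spans the width: 844.00 × 474.75.
Second fit — the 4×3 canvas into 5506×2753 spans the height: 3670.67 × 2753.00 (×4.3491 from 844×633).
So the scan's height is 474.75 × 4.3491 ≈ 2064.75.

2065 px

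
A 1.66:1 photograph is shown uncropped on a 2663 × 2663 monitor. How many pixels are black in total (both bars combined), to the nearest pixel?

2819539 pixels

1.66:1 is wider than 1:1, so it spans the full width.
The photograph is 2663 / 1.660 ≈ 1604.2169 px tall.
Leftover height: 2663 − 1604.2169 = 1058.7831 px.
Bar area = 1058.7831 × 2663 ≈ 2819539 px.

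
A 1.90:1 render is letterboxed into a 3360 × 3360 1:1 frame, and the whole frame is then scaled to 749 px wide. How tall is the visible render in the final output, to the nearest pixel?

394 px

In the 3360×3360 frame the render fills the width: height = 3360 / 1.900 ≈ 1768.42 px.
Scaling 3360 → 749 is ×0.2229, so the height becomes 1768.42 × 0.2229 ≈ 394.21 px.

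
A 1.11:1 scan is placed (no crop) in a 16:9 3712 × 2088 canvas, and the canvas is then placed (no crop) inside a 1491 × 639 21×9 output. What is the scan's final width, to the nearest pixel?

First fit — 1.11:1 into 3712×2088 spans the height: 2317.68 × 2088.00.
Second fit — the 16:9 canvas into 1491×639 spans the height: 1136.00 × 639.00 (×0.3060 from 3712×2088).
So the scan's width is 2317.68 × 0.3060 ≈ 709.29.

709 px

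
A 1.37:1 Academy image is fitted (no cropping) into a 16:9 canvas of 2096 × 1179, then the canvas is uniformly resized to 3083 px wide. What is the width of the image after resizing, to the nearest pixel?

At 2096×1179 the image is height-limited, so width = 1179 × 1.370 ≈ 1615.23 px.
Scaling 2096 → 3083 is ×1.4709, so the width becomes 1615.23 × 1.4709 ≈ 2375.84 px.

2376 px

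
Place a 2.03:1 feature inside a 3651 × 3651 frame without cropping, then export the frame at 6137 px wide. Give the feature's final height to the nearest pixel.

In the 3651×3651 frame the feature fills the width: height = 3651 / 2.030 ≈ 1798.52 px.
Resizing to 6137 px wide multiplies everything by 1.6809: 1798.52 → 3023.15 px.

3023 px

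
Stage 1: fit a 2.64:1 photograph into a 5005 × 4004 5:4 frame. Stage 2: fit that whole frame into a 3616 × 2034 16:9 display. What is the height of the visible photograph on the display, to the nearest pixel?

963 px

Inside the 5005×4004 canvas the photograph is width-limited at 5005.00 × 1895.83.
5:4 in 3616×2034: fills the height, so the intermediate becomes 2542.50 × 2034.00 — a scale of ×0.5080.
The photograph scales with it: height 1895.83 × 0.5080 ≈ 963.07.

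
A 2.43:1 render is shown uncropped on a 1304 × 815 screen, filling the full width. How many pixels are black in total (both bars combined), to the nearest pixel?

363000 pixels

Content height = 1304 / 2.430 ≈ 536.6255 px.
Black = 815 − 536.6255 = 278.3745 px.
Bar area = 278.3745 × 1304 ≈ 363000 px.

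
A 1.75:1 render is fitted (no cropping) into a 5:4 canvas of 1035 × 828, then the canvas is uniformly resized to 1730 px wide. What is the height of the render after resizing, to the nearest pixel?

989 px

Fitted into 1035×828, the render spans the width; its height is 1035 / 1.750 ≈ 591.43 px.
The frame scales by 1730/1035 = 1.6715; 591.43 × 1.6715 ≈ 988.57 px.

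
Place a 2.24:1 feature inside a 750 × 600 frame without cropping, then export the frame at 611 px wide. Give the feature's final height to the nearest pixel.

At 750×600 the feature is width-limited, so height = 750 / 2.240 ≈ 334.82 px.
The frame scales by 611/750 = 0.8147; 334.82 × 0.8147 ≈ 272.77 px.

273 px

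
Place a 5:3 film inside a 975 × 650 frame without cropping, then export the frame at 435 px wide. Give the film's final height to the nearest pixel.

261 px

In the 975×650 frame the film fills the width: height = 975 × 3/5 ≈ 585.00 px.
Resizing to 435 px wide multiplies everything by 0.4462: 585.00 → 261.00 px.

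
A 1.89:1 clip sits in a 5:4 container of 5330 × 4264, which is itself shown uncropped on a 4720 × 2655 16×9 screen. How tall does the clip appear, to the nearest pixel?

1756 px

1.89:1 in 5330×4264: fills the width, so the clip is 5330.00 × 2820.11.
The 5:4 canvas is height-limited in 4720×2655, giving 3318.75 × 2655.00; scale factor 0.6227.
Applying the same ×0.6227: 2820.11 → 1755.95.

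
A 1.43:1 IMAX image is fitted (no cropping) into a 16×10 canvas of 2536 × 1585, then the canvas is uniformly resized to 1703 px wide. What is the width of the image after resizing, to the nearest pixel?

1522 px

At 2536×1585 the image is height-limited, so width = 1585 × 1.430 ≈ 2266.55 px.
Resizing to 1703 px wide multiplies everything by 0.6715: 2266.55 → 1522.06 px.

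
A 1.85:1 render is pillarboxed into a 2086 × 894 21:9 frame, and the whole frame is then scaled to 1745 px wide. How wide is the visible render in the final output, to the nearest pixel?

1384 px

At 2086×894 the render is height-limited, so width = 894 × 1.850 ≈ 1653.90 px.
The frame scales by 1745/2086 = 0.8365; 1653.90 × 0.8365 ≈ 1383.54 px.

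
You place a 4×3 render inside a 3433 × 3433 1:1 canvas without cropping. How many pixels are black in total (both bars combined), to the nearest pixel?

4×3 is wider than 1:1, so it spans the full width.
Content height = 3433 × 3/4 ≈ 2574.7500 px.
Black = 3433 − 2574.7500 = 858.2500 px.
Across the 3433-px span: 858.2500 × 3433 ≈ 2946372 px.

2946372 pixels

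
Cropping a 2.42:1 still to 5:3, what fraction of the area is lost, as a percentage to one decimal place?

5:3 is narrower than 2.42:1, so the crop keeps the full height and trims the width.
Fraction kept = (1.667)/(2.420) ≈ 68.87%, so 31.13% is lost.

31.1%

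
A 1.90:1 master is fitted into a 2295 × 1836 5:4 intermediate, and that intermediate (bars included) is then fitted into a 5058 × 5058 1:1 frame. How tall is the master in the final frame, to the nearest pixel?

1.90:1 in 2295×1836: fills the width, so the master is 2295.00 × 1207.89.
The 5:4 canvas is width-limited in 5058×5058, giving 5058.00 × 4046.40; scale factor 2.2039.
So the master's height is 1207.89 × 2.2039 ≈ 2662.11.

2662 px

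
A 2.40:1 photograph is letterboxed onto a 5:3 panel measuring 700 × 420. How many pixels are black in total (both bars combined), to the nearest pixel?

89833 pixels

2.40:1 is wider than 5:3, so it spans the full width.
That makes the image 291.6667 px tall (700 / 2.400).
Black = 420 − 291.6667 = 128.3333 px.
Bar area = 128.3333 × 700 ≈ 89833 px.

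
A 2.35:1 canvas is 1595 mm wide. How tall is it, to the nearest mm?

679 mm

At 2.35:1, 1595 / 2.350 ≈ 678.72.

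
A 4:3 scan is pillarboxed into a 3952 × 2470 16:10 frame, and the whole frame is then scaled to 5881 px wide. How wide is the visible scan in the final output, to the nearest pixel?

At 3952×2470 the scan is height-limited, so width = 2470 × 4/3 ≈ 3293.33 px.
The frame scales by 5881/3952 = 1.4881; 3293.33 × 1.4881 ≈ 4900.83 px.

4901 px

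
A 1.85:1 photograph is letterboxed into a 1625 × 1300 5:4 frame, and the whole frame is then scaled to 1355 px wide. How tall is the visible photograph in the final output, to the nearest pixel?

Fitted into 1625×1300, the photograph spans the width; its height is 1625 / 1.850 ≈ 878.38 px.
Scaling 1625 → 1355 is ×0.8338, so the height becomes 878.38 × 0.8338 ≈ 732.43 px.

732 px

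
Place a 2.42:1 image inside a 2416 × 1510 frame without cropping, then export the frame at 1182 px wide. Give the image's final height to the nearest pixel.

At 2416×1510 the image is width-limited, so height = 2416 / 2.420 ≈ 998.35 px.
Scaling 2416 → 1182 is ×0.4892, so the height becomes 998.35 × 0.4892 ≈ 488.43 px.

488 px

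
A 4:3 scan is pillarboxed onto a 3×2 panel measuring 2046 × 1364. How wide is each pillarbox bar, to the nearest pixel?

114 px

4:3 is narrower than 3×2, so it spans the full height.
That makes the image 1818.67 px wide (1364 × 4/3).
Black = 2046 − 1818.67 = 227.33 px, or 113.67 per bar.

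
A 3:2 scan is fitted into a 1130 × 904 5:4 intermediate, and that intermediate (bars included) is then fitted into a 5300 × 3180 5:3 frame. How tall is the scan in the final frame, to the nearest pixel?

Inside the 1130×904 canvas the scan is width-limited at 1130.00 × 753.33.
Second fit — the 5:4 canvas into 5300×3180 spans the height: 3975.00 × 3180.00 (×3.5177 from 1130×904).
So the scan's height is 753.33 × 3.5177 ≈ 2650.00.

2650 px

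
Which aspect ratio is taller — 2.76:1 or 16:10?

2.76 and 16:10 = 1.6; 2.76 > 1.6. The smaller width-to-height ratio is the taller frame.

16:10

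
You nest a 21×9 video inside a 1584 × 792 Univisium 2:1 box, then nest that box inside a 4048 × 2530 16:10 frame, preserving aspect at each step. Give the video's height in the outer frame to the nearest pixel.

21×9 in 1584×792: fills the width, so the video is 1584.00 × 678.86.
Second fit — the Univisium 2:1 canvas into 4048×2530 spans the width: 4048.00 × 2024.00 (×2.5556 from 1584×792).
The video scales with it: height 678.86 × 2.5556 ≈ 1734.86.

1735 px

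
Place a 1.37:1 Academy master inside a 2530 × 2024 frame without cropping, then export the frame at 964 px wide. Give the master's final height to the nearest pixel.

At 2530×2024 the master is width-limited, so height = 2530 / 1.370 ≈ 1846.72 px.
The frame scales by 964/2530 = 0.3810; 1846.72 × 0.3810 ≈ 703.65 px.

704 px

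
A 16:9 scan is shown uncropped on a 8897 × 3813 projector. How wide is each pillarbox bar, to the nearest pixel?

16:9 (1.778) < 21:9 (2.333), so the scan fills the height.
The scan is 3813 × 16/9 ≈ 6778.67 px wide.
Black = 8897 − 6778.67 = 2118.33 px, or 1059.17 per bar.

1059 px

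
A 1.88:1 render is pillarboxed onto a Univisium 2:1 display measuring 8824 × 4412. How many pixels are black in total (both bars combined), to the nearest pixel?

2335889 pixels

1.88:1 is narrower than Univisium 2:1, so it spans the full height.
The render is 4412 × 1.880 ≈ 8294.5600 px wide.
Black = 8824 − 8294.5600 = 529.4400 px.
That's 529.4400 × 4412 ≈ 2335889 black pixels.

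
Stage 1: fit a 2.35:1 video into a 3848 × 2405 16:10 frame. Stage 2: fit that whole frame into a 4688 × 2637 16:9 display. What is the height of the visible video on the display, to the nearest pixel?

1795 px

First fit — 2.35:1 into 3848×2405 spans the width: 3848.00 × 1637.45.
16:10 in 4688×2637: fills the height, so the intermediate becomes 4219.20 × 2637.00 — a scale of ×1.0965.
Applying the same ×1.0965: 1637.45 → 1795.40.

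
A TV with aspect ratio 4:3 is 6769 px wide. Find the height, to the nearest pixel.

5077 px

At 4:3, 6769 × 3/4 ≈ 5076.75.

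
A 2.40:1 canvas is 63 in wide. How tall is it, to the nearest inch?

Height = 63 / 2.400 = 26.25.

26 in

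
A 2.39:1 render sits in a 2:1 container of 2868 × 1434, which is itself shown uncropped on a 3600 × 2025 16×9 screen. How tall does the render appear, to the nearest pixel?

1506 px

Inside the 2868×1434 canvas the render is width-limited at 2868.00 × 1200.00.
The 2:1 canvas is width-limited in 3600×2025, giving 3600.00 × 1800.00; scale factor 1.2552.
The render scales with it: height 1200.00 × 1.2552 ≈ 1506.28.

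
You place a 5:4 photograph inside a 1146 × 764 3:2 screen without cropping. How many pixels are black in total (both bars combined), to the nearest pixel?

5:4 (1.250) < 3:2 (1.500), so the photograph fills the height.
The photograph is 764 × 5/4 ≈ 955.0000 px wide.
1146 − 955.0000 = 191.0000 px of bars.
That's 191.0000 × 764 ≈ 145924 black pixels.

145924 pixels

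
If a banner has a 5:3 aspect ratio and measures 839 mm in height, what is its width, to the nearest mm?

839 × 5/3 = 1398.33.

1398 mm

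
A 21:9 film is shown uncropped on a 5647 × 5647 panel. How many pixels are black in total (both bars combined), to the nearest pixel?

18222062 pixels

21:9 is wider than 1:1, so it spans the full width.
Content height = 5647 × 9/21 ≈ 2420.1429 px.
Leftover height: 5647 − 2420.1429 = 3226.8571 px.
Across the 5647-px span: 3226.8571 × 5647 ≈ 18222062 px.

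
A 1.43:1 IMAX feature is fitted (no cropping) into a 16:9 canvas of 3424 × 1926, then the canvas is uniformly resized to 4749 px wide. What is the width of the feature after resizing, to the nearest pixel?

At 3424×1926 the feature is height-limited, so width = 1926 × 1.430 ≈ 2754.18 px.
The frame scales by 4749/3424 = 1.3870; 2754.18 × 1.3870 ≈ 3819.98 px.

3820 px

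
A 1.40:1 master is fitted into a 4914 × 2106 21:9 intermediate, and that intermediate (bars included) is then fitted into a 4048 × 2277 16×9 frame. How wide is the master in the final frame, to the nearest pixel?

2429 px

1.40:1 in 4914×2106: fills the height, so the master is 2948.40 × 2106.00.
The 21:9 canvas is width-limited in 4048×2277, giving 4048.00 × 1734.86; scale factor 0.8238.
The master scales with it: width 2948.40 × 0.8238 ≈ 2428.80.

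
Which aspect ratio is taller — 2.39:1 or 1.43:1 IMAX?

1.43:1 IMAX

2.39 and 1.43; 2.39 > 1.43. The smaller width-to-height ratio is the taller frame.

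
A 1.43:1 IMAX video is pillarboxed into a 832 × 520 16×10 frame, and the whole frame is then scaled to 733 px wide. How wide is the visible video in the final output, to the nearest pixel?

Fitted into 832×520, the video spans the height; its width is 520 × 1.430 ≈ 743.60 px.
The frame scales by 733/832 = 0.8810; 743.60 × 0.8810 ≈ 655.12 px.

655 px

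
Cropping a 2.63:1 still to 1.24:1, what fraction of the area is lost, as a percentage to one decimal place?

Going from 2.63:1 to 1.24:1 means cutting width while keeping height.
Fraction kept = (1.240)/(2.630) ≈ 47.15%, so 52.85% is lost.

52.9%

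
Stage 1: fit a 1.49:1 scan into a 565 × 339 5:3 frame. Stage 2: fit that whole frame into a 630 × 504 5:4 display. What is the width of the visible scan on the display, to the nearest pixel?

1.49:1 in 565×339: fills the height, so the scan is 505.11 × 339.00.
Second fit — the 5:3 canvas into 630×504 spans the width: 630.00 × 378.00 (×1.1150 from 565×339).
The scan scales with it: width 505.11 × 1.1150 ≈ 563.22.

563 px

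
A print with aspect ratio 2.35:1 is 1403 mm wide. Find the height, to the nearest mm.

1403 / 2.350 = 597.02.

597 mm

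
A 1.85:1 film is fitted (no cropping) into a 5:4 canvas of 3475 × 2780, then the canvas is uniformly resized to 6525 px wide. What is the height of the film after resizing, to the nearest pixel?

3527 px

Fitted into 3475×2780, the film spans the width; its height is 3475 / 1.850 ≈ 1878.38 px.
Scaling 3475 → 6525 is ×1.8777, so the height becomes 1878.38 × 1.8777 ≈ 3527.03 px.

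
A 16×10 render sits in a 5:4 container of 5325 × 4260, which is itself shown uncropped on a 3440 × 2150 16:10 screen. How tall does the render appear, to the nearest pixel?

16×10 in 5325×4260: fills the width, so the render is 5325.00 × 3328.12.
The 5:4 canvas is height-limited in 3440×2150, giving 2687.50 × 2150.00; scale factor 0.5047.
Applying the same ×0.5047: 3328.12 → 1679.69.

1680 px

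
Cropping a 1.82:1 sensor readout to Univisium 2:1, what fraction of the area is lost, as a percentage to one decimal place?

Going from 1.82:1 to Univisium 2:1 means cutting height while keeping width.
Area ratio = (1.820)/(2.000) = 91.00%; the remaining 9.00% is cropped out.

9.0%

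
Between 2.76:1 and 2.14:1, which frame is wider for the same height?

2.76 and 2.14; 2.76 > 2.14.

2.76:1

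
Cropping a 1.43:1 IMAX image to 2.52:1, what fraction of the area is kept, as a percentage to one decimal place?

Going from 1.43:1 IMAX to 2.52:1 means cutting height while keeping width.
Area ratio = (1.430)/(2.520) = 56.75% retained.

56.7%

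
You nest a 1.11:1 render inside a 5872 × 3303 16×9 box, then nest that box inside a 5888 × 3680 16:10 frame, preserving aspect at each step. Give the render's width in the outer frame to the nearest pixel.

3676 px

Inside the 5872×3303 canvas the render is height-limited at 3666.33 × 3303.00.
Second fit — the 16×9 canvas into 5888×3680 spans the width: 5888.00 × 3312.00 (×1.0027 from 5872×3303).
Applying the same ×1.0027: 3666.33 → 3676.32.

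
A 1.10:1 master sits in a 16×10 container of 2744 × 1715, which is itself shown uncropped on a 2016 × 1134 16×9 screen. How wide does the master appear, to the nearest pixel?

First fit — 1.10:1 into 2744×1715 spans the height: 1886.50 × 1715.00.
The 16×10 canvas is height-limited in 2016×1134, giving 1814.40 × 1134.00; scale factor 0.6612.
Applying the same ×0.6612: 1886.50 → 1247.40.

1247 px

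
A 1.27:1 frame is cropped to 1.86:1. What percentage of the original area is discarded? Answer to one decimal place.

Going from 1.27:1 to 1.86:1 means cutting height while keeping width.
(1.270)/(1.860) ≈ 0.683 of the area survives, leaving 31.72% discarded.

31.7%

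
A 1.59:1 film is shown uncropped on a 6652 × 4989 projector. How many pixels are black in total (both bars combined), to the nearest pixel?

1.59:1 is wider than 4:3, so it spans the full width.
That makes the image 4183.6478 px tall (6652 / 1.590).
4989 − 4183.6478 = 805.3522 px of bars.
That's 805.3522 × 6652 ≈ 5357203 black pixels.

5357203 pixels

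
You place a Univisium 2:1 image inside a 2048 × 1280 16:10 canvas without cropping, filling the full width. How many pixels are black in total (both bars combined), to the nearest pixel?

Content height = 2048 × 1/2 ≈ 1024.0000 px.
Leftover height: 1280 − 1024.0000 = 256.0000 px.
Bar area = 256.0000 × 2048 ≈ 524288 px.

524288 pixels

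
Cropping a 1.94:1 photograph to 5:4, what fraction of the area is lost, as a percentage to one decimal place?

5:4 is narrower than 1.94:1, so the crop keeps the full height and trims the width.
Fraction kept = (1.250)/(1.940) ≈ 64.43%, so 35.57% is lost.

35.6%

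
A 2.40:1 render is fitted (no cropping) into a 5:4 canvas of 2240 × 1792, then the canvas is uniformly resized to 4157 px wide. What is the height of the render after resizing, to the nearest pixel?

1732 px

Fitted into 2240×1792, the render spans the width; its height is 2240 / 2.400 ≈ 933.33 px.
Scaling 2240 → 4157 is ×1.8558, so the height becomes 933.33 × 1.8558 ≈ 1732.08 px.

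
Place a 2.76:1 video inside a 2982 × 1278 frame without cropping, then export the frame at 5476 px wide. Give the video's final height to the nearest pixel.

1984 px

In the 2982×1278 frame the video fills the width: height = 2982 / 2.760 ≈ 1080.43 px.
The frame scales by 5476/2982 = 1.8364; 1080.43 × 1.8364 ≈ 1984.06 px.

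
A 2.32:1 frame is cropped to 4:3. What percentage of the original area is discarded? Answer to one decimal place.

The height stays; only width is cut (since 4:3 is narrower than 2.32:1).
Area ratio = (1.333)/(2.320) = 57.47%; the remaining 42.53% is cropped out.

42.5%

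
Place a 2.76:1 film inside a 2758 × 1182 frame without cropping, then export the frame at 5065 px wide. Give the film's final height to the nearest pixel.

In the 2758×1182 frame the film fills the width: height = 2758 / 2.760 ≈ 999.28 px.
The frame scales by 5065/2758 = 1.8365; 999.28 × 1.8365 ≈ 1835.14 px.

1835 px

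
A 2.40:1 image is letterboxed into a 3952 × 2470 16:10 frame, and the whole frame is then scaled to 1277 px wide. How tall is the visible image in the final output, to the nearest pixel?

532 px

In the 3952×2470 frame the image fills the width: height = 3952 / 2.400 ≈ 1646.67 px.
Scaling 3952 → 1277 is ×0.3231, so the height becomes 1646.67 × 0.3231 ≈ 532.08 px.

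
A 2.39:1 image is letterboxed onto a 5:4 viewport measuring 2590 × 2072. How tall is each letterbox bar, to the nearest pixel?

2.39:1 (2.390) > 5:4 (1.250), so the image fills the width.
The image is 2590 / 2.390 ≈ 1083.68 px tall.
Black = 2072 − 1083.68 = 988.32 px, or 494.16 per bar.

494 px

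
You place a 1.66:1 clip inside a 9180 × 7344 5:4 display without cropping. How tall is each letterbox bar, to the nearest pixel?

Since 1.660 > 1.250, the clip is width-limited.
That makes the image 5530.12 px tall (9180 / 1.660).
7344 − 5530.12 = 1813.88 px of bars (906.94 each).

907 px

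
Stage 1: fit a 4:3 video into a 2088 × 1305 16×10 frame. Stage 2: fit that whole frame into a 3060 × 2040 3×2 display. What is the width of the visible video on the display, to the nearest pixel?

2550 px

First fit — 4:3 into 2088×1305 spans the height: 1740.00 × 1305.00.
Second fit — the 16×10 canvas into 3060×2040 spans the width: 3060.00 × 1912.50 (×1.4655 from 2088×1305).
Applying the same ×1.4655: 1740.00 → 2550.00.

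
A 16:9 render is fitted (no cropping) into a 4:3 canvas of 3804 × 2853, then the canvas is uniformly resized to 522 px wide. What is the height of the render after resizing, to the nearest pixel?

294 px

Fitted into 3804×2853, the render spans the width; its height is 3804 × 9/16 ≈ 2139.75 px.
Scaling 3804 → 522 is ×0.1372, so the height becomes 2139.75 × 0.1372 ≈ 293.62 px.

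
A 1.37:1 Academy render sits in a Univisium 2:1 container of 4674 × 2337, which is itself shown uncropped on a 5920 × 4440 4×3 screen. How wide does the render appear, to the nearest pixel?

First fit — 1.37:1 Academy into 4674×2337 spans the height: 3201.69 × 2337.00.
Univisium 2:1 in 5920×4440: fills the width, so the intermediate becomes 5920.00 × 2960.00 — a scale of ×1.2666.
So the render's width is 3201.69 × 1.2666 ≈ 4055.20.

4055 px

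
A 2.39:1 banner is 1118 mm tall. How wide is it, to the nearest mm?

At 2.39:1, 1118 × 2.390 ≈ 2672.02.

2672 mm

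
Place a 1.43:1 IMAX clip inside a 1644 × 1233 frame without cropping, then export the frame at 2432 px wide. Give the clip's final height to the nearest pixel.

In the 1644×1233 frame the clip fills the width: height = 1644 / 1.430 ≈ 1149.65 px.
Scaling 1644 → 2432 is ×1.4793, so the height becomes 1149.65 × 1.4793 ≈ 1700.70 px.

1701 px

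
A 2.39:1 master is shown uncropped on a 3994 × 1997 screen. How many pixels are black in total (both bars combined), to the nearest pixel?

Since 2.390 > 2.000, the master is width-limited.
Content height = 3994 / 2.390 ≈ 1671.1297 px.
Leftover height: 1997 − 1671.1297 = 325.8703 px.
Across the 3994-px span: 325.8703 × 3994 ≈ 1301526 px.

1301526 pixels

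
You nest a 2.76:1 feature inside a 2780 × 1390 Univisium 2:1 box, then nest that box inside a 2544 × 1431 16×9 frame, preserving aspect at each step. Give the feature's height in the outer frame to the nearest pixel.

2.76:1 in 2780×1390: fills the width, so the feature is 2780.00 × 1007.25.
Second fit — the Univisium 2:1 canvas into 2544×1431 spans the width: 2544.00 × 1272.00 (×0.9151 from 2780×1390).
The feature scales with it: height 1007.25 × 0.9151 ≈ 921.74.

922 px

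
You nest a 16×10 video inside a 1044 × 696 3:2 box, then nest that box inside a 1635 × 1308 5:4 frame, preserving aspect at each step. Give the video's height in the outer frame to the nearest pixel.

1022 px

First fit — 16×10 into 1044×696 spans the width: 1044.00 × 652.50.
3:2 in 1635×1308: fills the width, so the intermediate becomes 1635.00 × 1090.00 — a scale of ×1.5661.
So the video's height is 652.50 × 1.5661 ≈ 1021.88.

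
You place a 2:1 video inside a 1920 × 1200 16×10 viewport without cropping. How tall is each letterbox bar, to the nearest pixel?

120 px

Since 2.000 > 1.600, the video is width-limited.
Content height = 1920 × 1/2 ≈ 960.00 px.
1200 − 960.00 = 240.00 px of bars (120.00 each).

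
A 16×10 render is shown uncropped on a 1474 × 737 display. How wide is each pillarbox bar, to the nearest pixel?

Since 1.600 < 2.000, the render is height-limited.
That makes the image 1179.20 px wide (737 × 16/10).
1474 − 1179.20 = 294.80 px of bars (147.40 each).

147 px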